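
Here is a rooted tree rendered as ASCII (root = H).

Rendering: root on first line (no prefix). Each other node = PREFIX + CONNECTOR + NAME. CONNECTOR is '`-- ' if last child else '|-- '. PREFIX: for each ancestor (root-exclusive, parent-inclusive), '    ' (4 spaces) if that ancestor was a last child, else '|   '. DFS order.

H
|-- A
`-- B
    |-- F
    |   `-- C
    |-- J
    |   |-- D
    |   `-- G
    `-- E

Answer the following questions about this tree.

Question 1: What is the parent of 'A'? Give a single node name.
Scan adjacency: A appears as child of H

Answer: H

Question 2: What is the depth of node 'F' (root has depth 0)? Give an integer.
Path from root to F: H -> B -> F
Depth = number of edges = 2

Answer: 2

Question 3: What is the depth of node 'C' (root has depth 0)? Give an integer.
Answer: 3

Derivation:
Path from root to C: H -> B -> F -> C
Depth = number of edges = 3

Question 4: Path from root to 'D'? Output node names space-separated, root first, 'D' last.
Answer: H B J D

Derivation:
Walk down from root: H -> B -> J -> D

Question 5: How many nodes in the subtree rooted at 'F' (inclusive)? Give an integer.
Answer: 2

Derivation:
Subtree rooted at F contains: C, F
Count = 2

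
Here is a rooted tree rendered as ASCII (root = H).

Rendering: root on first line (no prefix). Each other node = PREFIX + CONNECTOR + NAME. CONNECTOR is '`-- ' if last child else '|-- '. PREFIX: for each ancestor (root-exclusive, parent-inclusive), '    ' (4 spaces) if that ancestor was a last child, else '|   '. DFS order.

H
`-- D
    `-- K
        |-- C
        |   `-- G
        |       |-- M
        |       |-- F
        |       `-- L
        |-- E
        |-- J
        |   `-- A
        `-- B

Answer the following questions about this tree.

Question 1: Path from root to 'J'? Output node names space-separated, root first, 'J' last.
Walk down from root: H -> D -> K -> J

Answer: H D K J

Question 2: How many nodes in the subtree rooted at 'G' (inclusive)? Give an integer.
Subtree rooted at G contains: F, G, L, M
Count = 4

Answer: 4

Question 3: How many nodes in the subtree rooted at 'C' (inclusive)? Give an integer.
Answer: 5

Derivation:
Subtree rooted at C contains: C, F, G, L, M
Count = 5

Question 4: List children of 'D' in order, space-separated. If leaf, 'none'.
Node D's children (from adjacency): K

Answer: K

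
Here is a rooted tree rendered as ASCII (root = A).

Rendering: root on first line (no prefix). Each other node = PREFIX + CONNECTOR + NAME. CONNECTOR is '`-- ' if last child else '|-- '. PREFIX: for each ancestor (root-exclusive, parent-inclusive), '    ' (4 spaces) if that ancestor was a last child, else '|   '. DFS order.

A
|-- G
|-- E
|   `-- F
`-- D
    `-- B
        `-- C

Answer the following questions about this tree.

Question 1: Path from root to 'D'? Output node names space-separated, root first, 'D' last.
Walk down from root: A -> D

Answer: A D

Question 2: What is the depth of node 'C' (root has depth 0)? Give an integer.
Answer: 3

Derivation:
Path from root to C: A -> D -> B -> C
Depth = number of edges = 3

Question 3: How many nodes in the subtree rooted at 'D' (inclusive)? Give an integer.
Answer: 3

Derivation:
Subtree rooted at D contains: B, C, D
Count = 3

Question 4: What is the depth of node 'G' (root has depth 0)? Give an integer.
Answer: 1

Derivation:
Path from root to G: A -> G
Depth = number of edges = 1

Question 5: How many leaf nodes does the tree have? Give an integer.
Leaves (nodes with no children): C, F, G

Answer: 3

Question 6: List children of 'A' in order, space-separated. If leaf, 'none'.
Answer: G E D

Derivation:
Node A's children (from adjacency): G, E, D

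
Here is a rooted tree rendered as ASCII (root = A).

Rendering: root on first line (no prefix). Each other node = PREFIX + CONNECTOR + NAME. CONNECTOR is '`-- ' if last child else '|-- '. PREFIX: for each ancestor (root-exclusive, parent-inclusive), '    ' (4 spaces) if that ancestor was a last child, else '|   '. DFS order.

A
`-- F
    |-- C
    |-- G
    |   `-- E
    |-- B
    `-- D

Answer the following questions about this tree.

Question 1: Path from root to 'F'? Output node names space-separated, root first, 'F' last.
Walk down from root: A -> F

Answer: A F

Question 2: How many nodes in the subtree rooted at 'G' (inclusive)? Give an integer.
Subtree rooted at G contains: E, G
Count = 2

Answer: 2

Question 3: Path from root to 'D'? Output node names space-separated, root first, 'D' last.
Answer: A F D

Derivation:
Walk down from root: A -> F -> D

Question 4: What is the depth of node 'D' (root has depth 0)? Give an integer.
Path from root to D: A -> F -> D
Depth = number of edges = 2

Answer: 2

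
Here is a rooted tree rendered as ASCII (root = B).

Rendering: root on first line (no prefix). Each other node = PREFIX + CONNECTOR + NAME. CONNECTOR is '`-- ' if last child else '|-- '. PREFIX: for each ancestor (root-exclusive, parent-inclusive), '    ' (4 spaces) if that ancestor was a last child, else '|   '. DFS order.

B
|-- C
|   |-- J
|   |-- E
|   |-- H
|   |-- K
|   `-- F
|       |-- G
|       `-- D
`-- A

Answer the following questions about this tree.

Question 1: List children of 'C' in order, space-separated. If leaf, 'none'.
Answer: J E H K F

Derivation:
Node C's children (from adjacency): J, E, H, K, F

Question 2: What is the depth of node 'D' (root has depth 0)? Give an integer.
Path from root to D: B -> C -> F -> D
Depth = number of edges = 3

Answer: 3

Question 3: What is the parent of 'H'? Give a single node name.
Scan adjacency: H appears as child of C

Answer: C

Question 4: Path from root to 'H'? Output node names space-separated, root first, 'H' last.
Walk down from root: B -> C -> H

Answer: B C H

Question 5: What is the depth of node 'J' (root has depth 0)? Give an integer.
Answer: 2

Derivation:
Path from root to J: B -> C -> J
Depth = number of edges = 2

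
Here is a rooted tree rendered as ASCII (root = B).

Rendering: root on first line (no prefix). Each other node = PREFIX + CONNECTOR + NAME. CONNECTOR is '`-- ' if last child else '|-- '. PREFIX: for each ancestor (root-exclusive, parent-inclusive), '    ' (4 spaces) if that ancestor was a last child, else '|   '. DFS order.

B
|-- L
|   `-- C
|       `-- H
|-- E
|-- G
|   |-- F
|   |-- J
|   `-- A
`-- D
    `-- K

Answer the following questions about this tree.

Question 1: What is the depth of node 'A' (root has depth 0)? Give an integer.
Answer: 2

Derivation:
Path from root to A: B -> G -> A
Depth = number of edges = 2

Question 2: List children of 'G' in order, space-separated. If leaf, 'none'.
Node G's children (from adjacency): F, J, A

Answer: F J A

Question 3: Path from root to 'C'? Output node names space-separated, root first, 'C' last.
Answer: B L C

Derivation:
Walk down from root: B -> L -> C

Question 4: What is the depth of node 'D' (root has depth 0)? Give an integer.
Path from root to D: B -> D
Depth = number of edges = 1

Answer: 1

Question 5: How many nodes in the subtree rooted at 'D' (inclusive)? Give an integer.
Subtree rooted at D contains: D, K
Count = 2

Answer: 2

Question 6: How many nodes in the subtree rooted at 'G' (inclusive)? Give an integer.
Subtree rooted at G contains: A, F, G, J
Count = 4

Answer: 4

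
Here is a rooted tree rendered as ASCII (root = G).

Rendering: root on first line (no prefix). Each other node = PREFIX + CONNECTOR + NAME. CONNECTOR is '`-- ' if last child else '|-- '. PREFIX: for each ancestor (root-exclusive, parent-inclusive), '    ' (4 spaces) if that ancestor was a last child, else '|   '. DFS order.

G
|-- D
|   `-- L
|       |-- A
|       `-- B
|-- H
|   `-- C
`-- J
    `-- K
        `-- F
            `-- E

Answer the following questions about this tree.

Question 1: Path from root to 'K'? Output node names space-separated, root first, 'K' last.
Walk down from root: G -> J -> K

Answer: G J K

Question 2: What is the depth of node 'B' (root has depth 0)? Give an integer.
Answer: 3

Derivation:
Path from root to B: G -> D -> L -> B
Depth = number of edges = 3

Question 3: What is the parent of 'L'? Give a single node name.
Answer: D

Derivation:
Scan adjacency: L appears as child of D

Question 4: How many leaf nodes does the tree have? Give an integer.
Leaves (nodes with no children): A, B, C, E

Answer: 4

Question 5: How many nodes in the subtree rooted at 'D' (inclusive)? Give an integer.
Subtree rooted at D contains: A, B, D, L
Count = 4

Answer: 4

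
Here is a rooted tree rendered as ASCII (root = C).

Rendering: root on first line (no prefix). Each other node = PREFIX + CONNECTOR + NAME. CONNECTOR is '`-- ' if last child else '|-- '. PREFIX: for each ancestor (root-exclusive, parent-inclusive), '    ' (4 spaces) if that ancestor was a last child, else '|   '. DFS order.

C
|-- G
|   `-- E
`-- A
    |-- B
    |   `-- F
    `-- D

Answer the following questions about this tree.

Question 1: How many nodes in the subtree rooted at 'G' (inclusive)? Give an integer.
Subtree rooted at G contains: E, G
Count = 2

Answer: 2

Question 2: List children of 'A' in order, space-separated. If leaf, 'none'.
Answer: B D

Derivation:
Node A's children (from adjacency): B, D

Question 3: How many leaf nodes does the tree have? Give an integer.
Answer: 3

Derivation:
Leaves (nodes with no children): D, E, F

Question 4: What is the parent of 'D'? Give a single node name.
Scan adjacency: D appears as child of A

Answer: A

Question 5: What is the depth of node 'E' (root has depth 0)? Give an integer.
Path from root to E: C -> G -> E
Depth = number of edges = 2

Answer: 2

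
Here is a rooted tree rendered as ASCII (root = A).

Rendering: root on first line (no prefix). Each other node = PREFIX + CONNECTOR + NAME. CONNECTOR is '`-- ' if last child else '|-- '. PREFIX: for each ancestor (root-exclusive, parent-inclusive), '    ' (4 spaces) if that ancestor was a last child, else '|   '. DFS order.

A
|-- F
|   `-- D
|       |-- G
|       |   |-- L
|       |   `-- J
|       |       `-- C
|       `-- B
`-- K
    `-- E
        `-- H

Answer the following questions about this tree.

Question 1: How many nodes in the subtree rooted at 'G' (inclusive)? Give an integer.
Subtree rooted at G contains: C, G, J, L
Count = 4

Answer: 4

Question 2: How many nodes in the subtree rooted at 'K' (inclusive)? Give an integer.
Answer: 3

Derivation:
Subtree rooted at K contains: E, H, K
Count = 3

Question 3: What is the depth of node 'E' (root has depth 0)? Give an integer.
Path from root to E: A -> K -> E
Depth = number of edges = 2

Answer: 2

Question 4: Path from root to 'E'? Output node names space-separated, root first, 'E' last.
Walk down from root: A -> K -> E

Answer: A K E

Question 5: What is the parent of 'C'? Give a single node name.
Answer: J

Derivation:
Scan adjacency: C appears as child of J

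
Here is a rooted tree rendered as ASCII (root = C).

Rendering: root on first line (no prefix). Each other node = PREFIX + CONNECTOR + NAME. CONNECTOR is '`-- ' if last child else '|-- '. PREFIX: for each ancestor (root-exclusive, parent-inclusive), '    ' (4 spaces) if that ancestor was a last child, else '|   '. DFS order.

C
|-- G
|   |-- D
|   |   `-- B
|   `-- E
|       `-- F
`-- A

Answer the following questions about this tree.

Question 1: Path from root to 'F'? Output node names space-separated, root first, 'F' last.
Answer: C G E F

Derivation:
Walk down from root: C -> G -> E -> F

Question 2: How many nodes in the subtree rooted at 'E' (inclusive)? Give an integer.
Subtree rooted at E contains: E, F
Count = 2

Answer: 2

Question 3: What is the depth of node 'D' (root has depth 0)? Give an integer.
Answer: 2

Derivation:
Path from root to D: C -> G -> D
Depth = number of edges = 2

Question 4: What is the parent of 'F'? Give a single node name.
Scan adjacency: F appears as child of E

Answer: E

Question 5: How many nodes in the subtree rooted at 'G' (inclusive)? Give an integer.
Answer: 5

Derivation:
Subtree rooted at G contains: B, D, E, F, G
Count = 5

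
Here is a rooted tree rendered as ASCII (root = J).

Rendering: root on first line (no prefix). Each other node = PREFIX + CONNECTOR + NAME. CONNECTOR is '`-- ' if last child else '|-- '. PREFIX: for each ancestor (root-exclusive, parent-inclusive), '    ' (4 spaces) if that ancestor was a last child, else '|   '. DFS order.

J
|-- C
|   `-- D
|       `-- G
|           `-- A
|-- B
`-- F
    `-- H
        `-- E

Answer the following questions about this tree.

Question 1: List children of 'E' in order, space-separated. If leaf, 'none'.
Answer: none

Derivation:
Node E's children (from adjacency): (leaf)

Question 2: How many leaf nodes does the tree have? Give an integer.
Leaves (nodes with no children): A, B, E

Answer: 3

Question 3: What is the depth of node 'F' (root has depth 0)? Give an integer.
Answer: 1

Derivation:
Path from root to F: J -> F
Depth = number of edges = 1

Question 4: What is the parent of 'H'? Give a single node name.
Answer: F

Derivation:
Scan adjacency: H appears as child of F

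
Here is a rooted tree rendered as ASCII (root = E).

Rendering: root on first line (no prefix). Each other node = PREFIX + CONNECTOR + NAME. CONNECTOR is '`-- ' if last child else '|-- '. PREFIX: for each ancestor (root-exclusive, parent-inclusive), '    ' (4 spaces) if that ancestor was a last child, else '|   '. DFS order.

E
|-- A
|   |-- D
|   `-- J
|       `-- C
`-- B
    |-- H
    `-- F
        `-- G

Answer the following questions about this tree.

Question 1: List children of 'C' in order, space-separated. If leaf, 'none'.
Answer: none

Derivation:
Node C's children (from adjacency): (leaf)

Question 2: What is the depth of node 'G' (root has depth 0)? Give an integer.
Path from root to G: E -> B -> F -> G
Depth = number of edges = 3

Answer: 3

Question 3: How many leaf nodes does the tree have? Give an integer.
Answer: 4

Derivation:
Leaves (nodes with no children): C, D, G, H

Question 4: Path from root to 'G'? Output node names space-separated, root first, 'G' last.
Walk down from root: E -> B -> F -> G

Answer: E B F G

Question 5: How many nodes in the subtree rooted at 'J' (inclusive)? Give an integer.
Subtree rooted at J contains: C, J
Count = 2

Answer: 2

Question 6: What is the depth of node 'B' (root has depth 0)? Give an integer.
Path from root to B: E -> B
Depth = number of edges = 1

Answer: 1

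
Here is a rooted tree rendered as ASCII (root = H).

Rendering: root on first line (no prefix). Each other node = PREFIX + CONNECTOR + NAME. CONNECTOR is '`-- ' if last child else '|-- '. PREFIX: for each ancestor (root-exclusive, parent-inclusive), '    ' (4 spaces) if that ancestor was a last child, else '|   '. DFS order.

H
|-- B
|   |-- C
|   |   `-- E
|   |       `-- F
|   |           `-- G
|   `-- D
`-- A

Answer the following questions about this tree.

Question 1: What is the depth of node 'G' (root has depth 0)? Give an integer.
Answer: 5

Derivation:
Path from root to G: H -> B -> C -> E -> F -> G
Depth = number of edges = 5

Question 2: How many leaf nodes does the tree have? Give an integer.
Leaves (nodes with no children): A, D, G

Answer: 3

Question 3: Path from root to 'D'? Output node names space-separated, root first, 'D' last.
Answer: H B D

Derivation:
Walk down from root: H -> B -> D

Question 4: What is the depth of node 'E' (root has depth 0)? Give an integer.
Path from root to E: H -> B -> C -> E
Depth = number of edges = 3

Answer: 3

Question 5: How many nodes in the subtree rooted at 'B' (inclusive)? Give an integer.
Answer: 6

Derivation:
Subtree rooted at B contains: B, C, D, E, F, G
Count = 6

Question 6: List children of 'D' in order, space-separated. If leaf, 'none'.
Answer: none

Derivation:
Node D's children (from adjacency): (leaf)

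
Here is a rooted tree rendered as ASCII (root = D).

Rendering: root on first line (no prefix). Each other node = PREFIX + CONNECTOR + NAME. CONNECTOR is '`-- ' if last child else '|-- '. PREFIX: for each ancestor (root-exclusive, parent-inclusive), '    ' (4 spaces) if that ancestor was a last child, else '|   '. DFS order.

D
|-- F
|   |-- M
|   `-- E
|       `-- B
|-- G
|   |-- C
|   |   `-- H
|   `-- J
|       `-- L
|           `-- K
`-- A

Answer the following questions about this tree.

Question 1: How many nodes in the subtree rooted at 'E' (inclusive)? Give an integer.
Answer: 2

Derivation:
Subtree rooted at E contains: B, E
Count = 2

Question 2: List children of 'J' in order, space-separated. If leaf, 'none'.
Node J's children (from adjacency): L

Answer: L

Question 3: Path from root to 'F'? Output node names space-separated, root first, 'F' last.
Answer: D F

Derivation:
Walk down from root: D -> F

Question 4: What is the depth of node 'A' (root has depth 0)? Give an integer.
Answer: 1

Derivation:
Path from root to A: D -> A
Depth = number of edges = 1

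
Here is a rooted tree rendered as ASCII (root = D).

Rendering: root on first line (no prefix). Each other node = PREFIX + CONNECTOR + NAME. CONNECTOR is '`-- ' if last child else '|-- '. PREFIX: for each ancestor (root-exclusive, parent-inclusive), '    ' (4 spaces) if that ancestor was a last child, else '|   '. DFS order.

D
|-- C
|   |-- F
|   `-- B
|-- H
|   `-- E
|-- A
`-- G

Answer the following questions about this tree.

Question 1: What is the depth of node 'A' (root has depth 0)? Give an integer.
Answer: 1

Derivation:
Path from root to A: D -> A
Depth = number of edges = 1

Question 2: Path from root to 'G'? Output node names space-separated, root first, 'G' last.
Walk down from root: D -> G

Answer: D G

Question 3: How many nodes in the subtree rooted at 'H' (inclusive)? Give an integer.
Answer: 2

Derivation:
Subtree rooted at H contains: E, H
Count = 2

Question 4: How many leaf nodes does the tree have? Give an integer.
Answer: 5

Derivation:
Leaves (nodes with no children): A, B, E, F, G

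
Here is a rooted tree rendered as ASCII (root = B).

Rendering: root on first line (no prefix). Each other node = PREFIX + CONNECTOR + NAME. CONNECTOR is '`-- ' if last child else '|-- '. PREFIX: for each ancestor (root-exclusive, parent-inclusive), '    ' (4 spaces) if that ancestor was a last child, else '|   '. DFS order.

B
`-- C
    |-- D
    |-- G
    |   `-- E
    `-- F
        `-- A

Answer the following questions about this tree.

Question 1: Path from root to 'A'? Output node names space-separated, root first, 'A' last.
Answer: B C F A

Derivation:
Walk down from root: B -> C -> F -> A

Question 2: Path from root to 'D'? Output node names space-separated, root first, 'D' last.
Answer: B C D

Derivation:
Walk down from root: B -> C -> D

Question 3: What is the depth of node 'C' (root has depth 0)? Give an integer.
Path from root to C: B -> C
Depth = number of edges = 1

Answer: 1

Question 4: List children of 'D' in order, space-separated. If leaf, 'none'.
Node D's children (from adjacency): (leaf)

Answer: none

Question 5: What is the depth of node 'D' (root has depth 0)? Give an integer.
Path from root to D: B -> C -> D
Depth = number of edges = 2

Answer: 2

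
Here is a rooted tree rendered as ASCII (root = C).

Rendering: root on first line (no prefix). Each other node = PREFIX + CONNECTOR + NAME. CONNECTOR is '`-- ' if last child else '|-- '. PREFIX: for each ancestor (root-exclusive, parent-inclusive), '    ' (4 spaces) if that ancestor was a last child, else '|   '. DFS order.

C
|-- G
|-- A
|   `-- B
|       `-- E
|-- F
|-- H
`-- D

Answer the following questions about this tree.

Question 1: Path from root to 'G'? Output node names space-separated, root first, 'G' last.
Answer: C G

Derivation:
Walk down from root: C -> G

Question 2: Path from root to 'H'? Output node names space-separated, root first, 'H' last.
Answer: C H

Derivation:
Walk down from root: C -> H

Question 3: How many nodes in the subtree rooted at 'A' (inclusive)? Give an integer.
Subtree rooted at A contains: A, B, E
Count = 3

Answer: 3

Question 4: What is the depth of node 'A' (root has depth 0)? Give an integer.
Path from root to A: C -> A
Depth = number of edges = 1

Answer: 1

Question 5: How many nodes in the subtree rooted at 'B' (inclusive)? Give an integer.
Subtree rooted at B contains: B, E
Count = 2

Answer: 2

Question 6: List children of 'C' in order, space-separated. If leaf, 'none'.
Answer: G A F H D

Derivation:
Node C's children (from adjacency): G, A, F, H, D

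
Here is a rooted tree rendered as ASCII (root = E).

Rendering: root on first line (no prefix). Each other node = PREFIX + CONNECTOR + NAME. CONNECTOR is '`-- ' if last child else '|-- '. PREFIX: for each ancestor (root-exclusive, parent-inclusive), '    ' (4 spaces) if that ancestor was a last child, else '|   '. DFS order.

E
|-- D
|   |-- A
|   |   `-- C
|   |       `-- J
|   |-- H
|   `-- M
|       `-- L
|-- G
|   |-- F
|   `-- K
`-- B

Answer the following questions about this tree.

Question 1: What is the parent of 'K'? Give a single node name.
Answer: G

Derivation:
Scan adjacency: K appears as child of G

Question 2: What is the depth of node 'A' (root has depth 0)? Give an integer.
Path from root to A: E -> D -> A
Depth = number of edges = 2

Answer: 2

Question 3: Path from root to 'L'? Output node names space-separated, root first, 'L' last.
Walk down from root: E -> D -> M -> L

Answer: E D M L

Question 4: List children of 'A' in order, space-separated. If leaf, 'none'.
Answer: C

Derivation:
Node A's children (from adjacency): C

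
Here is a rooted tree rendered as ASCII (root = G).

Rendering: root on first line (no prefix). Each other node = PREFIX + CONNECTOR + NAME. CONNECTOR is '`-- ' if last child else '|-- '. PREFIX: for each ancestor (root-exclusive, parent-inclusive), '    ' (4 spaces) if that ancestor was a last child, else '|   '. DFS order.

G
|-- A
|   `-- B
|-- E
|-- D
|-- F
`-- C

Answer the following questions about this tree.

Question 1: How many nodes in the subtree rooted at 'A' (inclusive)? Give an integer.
Subtree rooted at A contains: A, B
Count = 2

Answer: 2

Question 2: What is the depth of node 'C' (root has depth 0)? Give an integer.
Path from root to C: G -> C
Depth = number of edges = 1

Answer: 1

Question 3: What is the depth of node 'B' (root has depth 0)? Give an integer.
Answer: 2

Derivation:
Path from root to B: G -> A -> B
Depth = number of edges = 2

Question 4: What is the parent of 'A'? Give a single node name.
Scan adjacency: A appears as child of G

Answer: G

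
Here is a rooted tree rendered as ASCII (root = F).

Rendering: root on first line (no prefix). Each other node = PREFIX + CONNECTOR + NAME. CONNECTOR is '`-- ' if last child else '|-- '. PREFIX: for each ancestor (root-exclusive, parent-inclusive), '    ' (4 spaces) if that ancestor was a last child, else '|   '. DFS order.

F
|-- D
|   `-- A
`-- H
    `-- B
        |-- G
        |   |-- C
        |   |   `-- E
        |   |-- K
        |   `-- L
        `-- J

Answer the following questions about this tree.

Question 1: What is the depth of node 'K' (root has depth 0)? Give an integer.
Answer: 4

Derivation:
Path from root to K: F -> H -> B -> G -> K
Depth = number of edges = 4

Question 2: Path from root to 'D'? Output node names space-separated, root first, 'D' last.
Walk down from root: F -> D

Answer: F D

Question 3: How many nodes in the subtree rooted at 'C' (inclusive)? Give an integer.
Answer: 2

Derivation:
Subtree rooted at C contains: C, E
Count = 2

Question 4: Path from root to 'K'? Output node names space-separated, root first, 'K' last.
Answer: F H B G K

Derivation:
Walk down from root: F -> H -> B -> G -> K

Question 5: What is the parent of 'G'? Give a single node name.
Scan adjacency: G appears as child of B

Answer: B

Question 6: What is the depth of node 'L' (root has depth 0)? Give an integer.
Answer: 4

Derivation:
Path from root to L: F -> H -> B -> G -> L
Depth = number of edges = 4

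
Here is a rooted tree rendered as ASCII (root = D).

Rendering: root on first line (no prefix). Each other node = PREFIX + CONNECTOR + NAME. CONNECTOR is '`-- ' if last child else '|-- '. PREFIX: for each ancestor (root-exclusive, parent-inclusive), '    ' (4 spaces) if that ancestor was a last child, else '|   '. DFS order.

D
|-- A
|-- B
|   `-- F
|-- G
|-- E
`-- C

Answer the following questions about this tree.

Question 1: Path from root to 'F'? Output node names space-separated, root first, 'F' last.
Walk down from root: D -> B -> F

Answer: D B F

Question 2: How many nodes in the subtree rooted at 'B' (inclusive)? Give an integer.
Subtree rooted at B contains: B, F
Count = 2

Answer: 2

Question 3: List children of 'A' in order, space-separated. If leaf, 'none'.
Node A's children (from adjacency): (leaf)

Answer: none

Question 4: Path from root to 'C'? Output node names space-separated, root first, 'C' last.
Walk down from root: D -> C

Answer: D C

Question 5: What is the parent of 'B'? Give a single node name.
Answer: D

Derivation:
Scan adjacency: B appears as child of D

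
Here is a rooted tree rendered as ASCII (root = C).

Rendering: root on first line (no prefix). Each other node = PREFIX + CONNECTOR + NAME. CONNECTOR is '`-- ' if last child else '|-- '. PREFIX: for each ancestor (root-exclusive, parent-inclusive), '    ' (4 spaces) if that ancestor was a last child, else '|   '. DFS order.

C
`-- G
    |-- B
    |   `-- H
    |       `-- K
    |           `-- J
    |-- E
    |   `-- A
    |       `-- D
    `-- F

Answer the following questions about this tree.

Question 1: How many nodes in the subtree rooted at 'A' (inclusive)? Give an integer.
Subtree rooted at A contains: A, D
Count = 2

Answer: 2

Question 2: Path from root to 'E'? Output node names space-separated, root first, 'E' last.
Answer: C G E

Derivation:
Walk down from root: C -> G -> E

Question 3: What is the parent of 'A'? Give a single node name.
Answer: E

Derivation:
Scan adjacency: A appears as child of E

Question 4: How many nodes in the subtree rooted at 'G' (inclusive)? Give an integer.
Answer: 9

Derivation:
Subtree rooted at G contains: A, B, D, E, F, G, H, J, K
Count = 9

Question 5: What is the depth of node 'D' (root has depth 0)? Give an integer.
Answer: 4

Derivation:
Path from root to D: C -> G -> E -> A -> D
Depth = number of edges = 4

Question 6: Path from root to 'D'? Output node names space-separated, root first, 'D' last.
Answer: C G E A D

Derivation:
Walk down from root: C -> G -> E -> A -> D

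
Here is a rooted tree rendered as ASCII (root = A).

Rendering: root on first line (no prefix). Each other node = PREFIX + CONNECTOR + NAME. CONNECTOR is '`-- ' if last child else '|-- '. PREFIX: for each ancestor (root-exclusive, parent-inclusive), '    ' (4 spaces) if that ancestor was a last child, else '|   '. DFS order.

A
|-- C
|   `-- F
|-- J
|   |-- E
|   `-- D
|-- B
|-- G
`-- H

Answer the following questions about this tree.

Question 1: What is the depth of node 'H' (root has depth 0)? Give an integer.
Answer: 1

Derivation:
Path from root to H: A -> H
Depth = number of edges = 1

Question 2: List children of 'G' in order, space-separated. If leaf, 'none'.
Answer: none

Derivation:
Node G's children (from adjacency): (leaf)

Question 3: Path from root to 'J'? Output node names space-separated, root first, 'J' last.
Answer: A J

Derivation:
Walk down from root: A -> J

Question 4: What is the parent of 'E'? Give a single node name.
Scan adjacency: E appears as child of J

Answer: J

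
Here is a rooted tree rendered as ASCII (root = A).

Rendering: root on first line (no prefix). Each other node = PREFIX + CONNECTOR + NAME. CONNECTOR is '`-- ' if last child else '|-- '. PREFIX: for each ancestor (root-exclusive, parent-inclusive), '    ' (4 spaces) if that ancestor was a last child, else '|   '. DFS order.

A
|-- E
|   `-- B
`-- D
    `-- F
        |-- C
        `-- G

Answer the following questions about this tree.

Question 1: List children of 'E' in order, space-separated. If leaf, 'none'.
Node E's children (from adjacency): B

Answer: B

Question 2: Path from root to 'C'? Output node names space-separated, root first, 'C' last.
Walk down from root: A -> D -> F -> C

Answer: A D F C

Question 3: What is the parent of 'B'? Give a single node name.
Answer: E

Derivation:
Scan adjacency: B appears as child of E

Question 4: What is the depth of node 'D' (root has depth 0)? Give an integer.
Answer: 1

Derivation:
Path from root to D: A -> D
Depth = number of edges = 1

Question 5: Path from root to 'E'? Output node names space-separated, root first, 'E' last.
Answer: A E

Derivation:
Walk down from root: A -> E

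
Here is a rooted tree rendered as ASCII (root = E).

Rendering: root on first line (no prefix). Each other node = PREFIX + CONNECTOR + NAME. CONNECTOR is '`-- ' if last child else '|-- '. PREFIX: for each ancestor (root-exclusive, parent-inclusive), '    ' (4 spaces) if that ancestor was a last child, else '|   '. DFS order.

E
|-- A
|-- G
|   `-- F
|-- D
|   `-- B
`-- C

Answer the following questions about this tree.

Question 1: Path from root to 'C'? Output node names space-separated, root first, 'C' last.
Answer: E C

Derivation:
Walk down from root: E -> C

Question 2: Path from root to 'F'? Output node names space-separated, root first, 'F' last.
Walk down from root: E -> G -> F

Answer: E G F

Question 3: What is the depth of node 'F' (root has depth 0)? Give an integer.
Path from root to F: E -> G -> F
Depth = number of edges = 2

Answer: 2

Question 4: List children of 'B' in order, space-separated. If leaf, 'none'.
Answer: none

Derivation:
Node B's children (from adjacency): (leaf)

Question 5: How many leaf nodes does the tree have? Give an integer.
Answer: 4

Derivation:
Leaves (nodes with no children): A, B, C, F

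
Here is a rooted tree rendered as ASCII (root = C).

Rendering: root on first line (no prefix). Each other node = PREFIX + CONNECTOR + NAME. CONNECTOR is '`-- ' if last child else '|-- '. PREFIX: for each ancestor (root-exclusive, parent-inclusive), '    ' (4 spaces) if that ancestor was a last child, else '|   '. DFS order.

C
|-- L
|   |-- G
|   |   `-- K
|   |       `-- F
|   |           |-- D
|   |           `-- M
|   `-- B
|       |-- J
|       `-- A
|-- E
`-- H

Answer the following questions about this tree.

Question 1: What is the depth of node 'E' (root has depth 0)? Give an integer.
Path from root to E: C -> E
Depth = number of edges = 1

Answer: 1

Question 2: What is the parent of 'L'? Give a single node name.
Scan adjacency: L appears as child of C

Answer: C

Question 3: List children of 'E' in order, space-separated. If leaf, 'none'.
Node E's children (from adjacency): (leaf)

Answer: none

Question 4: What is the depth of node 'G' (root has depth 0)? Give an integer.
Path from root to G: C -> L -> G
Depth = number of edges = 2

Answer: 2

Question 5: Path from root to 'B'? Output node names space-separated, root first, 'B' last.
Walk down from root: C -> L -> B

Answer: C L B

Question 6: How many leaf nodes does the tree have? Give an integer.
Leaves (nodes with no children): A, D, E, H, J, M

Answer: 6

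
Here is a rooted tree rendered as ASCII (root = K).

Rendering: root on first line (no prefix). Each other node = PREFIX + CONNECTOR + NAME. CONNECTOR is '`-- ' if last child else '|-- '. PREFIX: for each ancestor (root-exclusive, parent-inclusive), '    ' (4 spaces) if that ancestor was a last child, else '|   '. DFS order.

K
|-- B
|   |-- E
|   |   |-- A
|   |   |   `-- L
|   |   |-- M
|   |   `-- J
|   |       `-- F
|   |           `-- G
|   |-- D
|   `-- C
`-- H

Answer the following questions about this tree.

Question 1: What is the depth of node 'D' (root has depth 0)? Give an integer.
Path from root to D: K -> B -> D
Depth = number of edges = 2

Answer: 2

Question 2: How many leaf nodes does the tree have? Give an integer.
Answer: 6

Derivation:
Leaves (nodes with no children): C, D, G, H, L, M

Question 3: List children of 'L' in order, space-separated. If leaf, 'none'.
Answer: none

Derivation:
Node L's children (from adjacency): (leaf)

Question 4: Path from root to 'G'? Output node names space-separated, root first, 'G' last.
Walk down from root: K -> B -> E -> J -> F -> G

Answer: K B E J F G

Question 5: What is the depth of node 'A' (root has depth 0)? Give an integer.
Answer: 3

Derivation:
Path from root to A: K -> B -> E -> A
Depth = number of edges = 3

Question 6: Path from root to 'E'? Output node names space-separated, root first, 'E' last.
Walk down from root: K -> B -> E

Answer: K B E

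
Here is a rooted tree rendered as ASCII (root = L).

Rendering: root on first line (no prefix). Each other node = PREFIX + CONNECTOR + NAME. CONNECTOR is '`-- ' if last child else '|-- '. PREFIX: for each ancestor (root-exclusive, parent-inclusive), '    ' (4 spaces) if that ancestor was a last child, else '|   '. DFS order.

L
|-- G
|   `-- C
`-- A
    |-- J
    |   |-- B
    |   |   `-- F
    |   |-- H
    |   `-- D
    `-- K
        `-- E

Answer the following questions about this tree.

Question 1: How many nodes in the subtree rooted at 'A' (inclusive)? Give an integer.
Answer: 8

Derivation:
Subtree rooted at A contains: A, B, D, E, F, H, J, K
Count = 8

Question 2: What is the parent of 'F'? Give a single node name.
Scan adjacency: F appears as child of B

Answer: B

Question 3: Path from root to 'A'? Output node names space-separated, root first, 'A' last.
Walk down from root: L -> A

Answer: L A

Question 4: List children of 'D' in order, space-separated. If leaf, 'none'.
Node D's children (from adjacency): (leaf)

Answer: none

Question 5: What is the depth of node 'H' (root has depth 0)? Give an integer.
Answer: 3

Derivation:
Path from root to H: L -> A -> J -> H
Depth = number of edges = 3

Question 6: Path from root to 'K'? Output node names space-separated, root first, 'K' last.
Answer: L A K

Derivation:
Walk down from root: L -> A -> K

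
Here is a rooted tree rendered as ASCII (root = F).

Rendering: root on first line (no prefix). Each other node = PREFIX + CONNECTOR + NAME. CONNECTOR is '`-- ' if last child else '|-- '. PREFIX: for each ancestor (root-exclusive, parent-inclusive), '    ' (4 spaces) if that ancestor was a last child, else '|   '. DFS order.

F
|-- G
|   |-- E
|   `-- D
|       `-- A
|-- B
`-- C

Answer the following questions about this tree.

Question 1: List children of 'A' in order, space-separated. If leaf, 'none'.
Node A's children (from adjacency): (leaf)

Answer: none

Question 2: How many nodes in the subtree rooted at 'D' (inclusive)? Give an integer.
Subtree rooted at D contains: A, D
Count = 2

Answer: 2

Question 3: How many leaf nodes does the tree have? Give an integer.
Answer: 4

Derivation:
Leaves (nodes with no children): A, B, C, E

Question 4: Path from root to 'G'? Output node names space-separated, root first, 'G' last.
Answer: F G

Derivation:
Walk down from root: F -> G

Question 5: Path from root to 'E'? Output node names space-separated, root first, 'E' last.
Walk down from root: F -> G -> E

Answer: F G E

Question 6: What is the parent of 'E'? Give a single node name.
Scan adjacency: E appears as child of G

Answer: G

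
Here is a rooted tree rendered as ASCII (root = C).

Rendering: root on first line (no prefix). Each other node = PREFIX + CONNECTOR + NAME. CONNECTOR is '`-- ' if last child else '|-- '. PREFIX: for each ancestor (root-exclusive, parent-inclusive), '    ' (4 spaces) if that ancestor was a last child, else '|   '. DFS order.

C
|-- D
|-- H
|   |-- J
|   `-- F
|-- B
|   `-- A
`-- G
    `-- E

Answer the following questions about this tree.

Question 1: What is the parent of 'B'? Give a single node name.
Scan adjacency: B appears as child of C

Answer: C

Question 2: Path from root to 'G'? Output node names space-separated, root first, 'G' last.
Walk down from root: C -> G

Answer: C G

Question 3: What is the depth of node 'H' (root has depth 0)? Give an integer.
Answer: 1

Derivation:
Path from root to H: C -> H
Depth = number of edges = 1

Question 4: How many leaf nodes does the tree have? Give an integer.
Leaves (nodes with no children): A, D, E, F, J

Answer: 5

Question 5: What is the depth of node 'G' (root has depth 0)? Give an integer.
Path from root to G: C -> G
Depth = number of edges = 1

Answer: 1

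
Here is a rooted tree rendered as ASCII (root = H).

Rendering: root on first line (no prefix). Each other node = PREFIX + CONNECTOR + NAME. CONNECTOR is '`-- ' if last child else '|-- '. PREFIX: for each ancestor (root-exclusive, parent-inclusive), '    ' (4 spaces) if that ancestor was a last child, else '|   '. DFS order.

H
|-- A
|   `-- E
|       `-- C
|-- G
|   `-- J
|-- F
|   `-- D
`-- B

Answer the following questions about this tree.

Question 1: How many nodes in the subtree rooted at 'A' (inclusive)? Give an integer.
Answer: 3

Derivation:
Subtree rooted at A contains: A, C, E
Count = 3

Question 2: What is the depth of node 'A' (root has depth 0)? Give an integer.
Path from root to A: H -> A
Depth = number of edges = 1

Answer: 1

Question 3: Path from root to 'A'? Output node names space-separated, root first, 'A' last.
Answer: H A

Derivation:
Walk down from root: H -> A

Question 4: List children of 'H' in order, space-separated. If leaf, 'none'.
Answer: A G F B

Derivation:
Node H's children (from adjacency): A, G, F, B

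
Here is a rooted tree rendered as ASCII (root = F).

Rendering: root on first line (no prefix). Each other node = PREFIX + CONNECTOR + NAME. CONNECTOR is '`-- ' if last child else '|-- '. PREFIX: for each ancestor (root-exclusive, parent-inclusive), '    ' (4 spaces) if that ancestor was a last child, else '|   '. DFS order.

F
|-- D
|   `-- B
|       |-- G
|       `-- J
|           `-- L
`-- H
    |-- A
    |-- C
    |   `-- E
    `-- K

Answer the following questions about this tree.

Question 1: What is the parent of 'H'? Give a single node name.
Scan adjacency: H appears as child of F

Answer: F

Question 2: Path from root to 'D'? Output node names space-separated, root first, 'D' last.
Answer: F D

Derivation:
Walk down from root: F -> D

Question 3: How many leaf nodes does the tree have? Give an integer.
Leaves (nodes with no children): A, E, G, K, L

Answer: 5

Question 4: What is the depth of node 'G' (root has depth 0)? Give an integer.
Path from root to G: F -> D -> B -> G
Depth = number of edges = 3

Answer: 3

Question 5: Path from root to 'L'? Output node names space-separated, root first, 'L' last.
Answer: F D B J L

Derivation:
Walk down from root: F -> D -> B -> J -> L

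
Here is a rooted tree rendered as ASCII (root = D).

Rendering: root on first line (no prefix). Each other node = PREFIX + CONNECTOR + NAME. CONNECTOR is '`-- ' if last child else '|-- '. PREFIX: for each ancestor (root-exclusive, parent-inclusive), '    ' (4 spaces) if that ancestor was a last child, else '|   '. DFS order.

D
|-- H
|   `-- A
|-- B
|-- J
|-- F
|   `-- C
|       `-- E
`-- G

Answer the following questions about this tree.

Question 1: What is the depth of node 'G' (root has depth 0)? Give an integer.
Answer: 1

Derivation:
Path from root to G: D -> G
Depth = number of edges = 1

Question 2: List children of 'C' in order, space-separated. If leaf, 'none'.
Answer: E

Derivation:
Node C's children (from adjacency): E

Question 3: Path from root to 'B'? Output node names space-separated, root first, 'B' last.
Walk down from root: D -> B

Answer: D B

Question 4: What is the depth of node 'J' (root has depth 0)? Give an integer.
Path from root to J: D -> J
Depth = number of edges = 1

Answer: 1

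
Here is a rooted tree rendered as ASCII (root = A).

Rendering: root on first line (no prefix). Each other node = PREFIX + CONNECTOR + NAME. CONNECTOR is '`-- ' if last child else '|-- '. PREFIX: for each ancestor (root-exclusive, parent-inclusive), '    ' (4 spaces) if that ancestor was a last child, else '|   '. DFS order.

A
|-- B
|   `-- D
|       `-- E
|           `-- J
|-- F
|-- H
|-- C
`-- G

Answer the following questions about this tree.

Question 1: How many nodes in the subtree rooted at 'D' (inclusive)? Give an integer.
Answer: 3

Derivation:
Subtree rooted at D contains: D, E, J
Count = 3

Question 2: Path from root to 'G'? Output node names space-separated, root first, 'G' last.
Walk down from root: A -> G

Answer: A G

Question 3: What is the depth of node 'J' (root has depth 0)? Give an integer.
Answer: 4

Derivation:
Path from root to J: A -> B -> D -> E -> J
Depth = number of edges = 4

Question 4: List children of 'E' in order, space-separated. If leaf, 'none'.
Answer: J

Derivation:
Node E's children (from adjacency): J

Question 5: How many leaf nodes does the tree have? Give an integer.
Answer: 5

Derivation:
Leaves (nodes with no children): C, F, G, H, J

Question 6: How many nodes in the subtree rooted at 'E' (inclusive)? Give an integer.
Answer: 2

Derivation:
Subtree rooted at E contains: E, J
Count = 2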